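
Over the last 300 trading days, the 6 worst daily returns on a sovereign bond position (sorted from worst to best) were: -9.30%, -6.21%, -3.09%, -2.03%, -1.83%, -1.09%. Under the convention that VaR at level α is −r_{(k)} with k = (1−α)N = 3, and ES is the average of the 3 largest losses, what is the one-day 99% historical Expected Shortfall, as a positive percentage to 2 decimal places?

6.20%

The 3 worst returns sum to -18.60%.
ES = −(-18.60%) / 3 = 6.2% ≈ 6.20%.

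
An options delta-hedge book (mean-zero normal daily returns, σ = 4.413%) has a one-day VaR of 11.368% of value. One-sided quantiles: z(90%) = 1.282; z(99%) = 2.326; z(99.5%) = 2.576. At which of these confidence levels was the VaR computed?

Implied z = VaR/σ = 11.368 / 4.413 = 2.576.
This matches z(99.5%) = 2.576.

99.5%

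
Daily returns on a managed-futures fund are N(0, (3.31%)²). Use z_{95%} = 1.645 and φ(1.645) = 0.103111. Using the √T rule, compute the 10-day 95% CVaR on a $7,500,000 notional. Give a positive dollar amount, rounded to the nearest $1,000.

$1,619,000

σ_{10d} = 3.31% × √10 = 10.467%.
ES multiplier = φ(z)/(1−α) = 0.103111/0.05 = 2.062.
ES = 10.467% × 2.062 = 21.583%; on $7,500,000: $1,618,725.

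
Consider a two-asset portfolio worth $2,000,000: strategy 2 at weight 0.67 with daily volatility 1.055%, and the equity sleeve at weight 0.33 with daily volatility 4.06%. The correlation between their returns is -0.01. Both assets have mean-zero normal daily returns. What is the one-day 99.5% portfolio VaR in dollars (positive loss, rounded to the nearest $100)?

σ_p² = 0.67²·1.055² + 0.33²·4.06² + 2·-0.01·0.67·0.33·1.055·4.06 = 2.2758 (%²).
σ_p = √2.2758 = 1.509%.
At 99.5%, z = 2.576.
VaR = 2.576 × 1.509% = 3.887%; on $2,000,000 that is $77,740.

$77,700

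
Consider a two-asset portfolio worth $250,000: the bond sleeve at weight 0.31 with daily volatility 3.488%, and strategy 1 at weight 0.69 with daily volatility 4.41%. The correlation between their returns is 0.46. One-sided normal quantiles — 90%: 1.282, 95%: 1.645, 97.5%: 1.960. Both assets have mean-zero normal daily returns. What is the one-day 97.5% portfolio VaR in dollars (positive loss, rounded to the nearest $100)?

σ_p² = 0.31²·3.488² + 0.69²·4.41² + 2·0.46·0.31·0.69·3.488·4.41 = 13.4554 (%²).
σ_p = √13.4554 = 3.668%.
VaR = 1.960 × 3.668% = 7.189%; on $250,000 that is $17,972.

$18,000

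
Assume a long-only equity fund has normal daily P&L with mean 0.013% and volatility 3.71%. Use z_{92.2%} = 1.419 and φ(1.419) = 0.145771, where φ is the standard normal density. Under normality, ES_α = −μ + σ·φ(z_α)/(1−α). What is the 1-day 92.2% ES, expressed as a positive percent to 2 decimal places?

Tail multiplier: φ(z)/(1−α) = 0.145771 / 0.078 = 1.869.
ES = −(0.013%) + 3.71% × 1.869 = 6.921%.

6.92%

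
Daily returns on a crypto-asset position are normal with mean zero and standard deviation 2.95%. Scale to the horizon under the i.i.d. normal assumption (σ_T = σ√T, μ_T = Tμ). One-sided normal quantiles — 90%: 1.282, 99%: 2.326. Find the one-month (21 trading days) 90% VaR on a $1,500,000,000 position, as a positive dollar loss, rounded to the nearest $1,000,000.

σ_{21d} = 2.95% × √21 = 13.519%.
VaR = 1.282 × 13.519% = 17.331%.
On $1,500,000,000: 0.17331 × $1,500,000,000 = $259,965,000.

$260,000,000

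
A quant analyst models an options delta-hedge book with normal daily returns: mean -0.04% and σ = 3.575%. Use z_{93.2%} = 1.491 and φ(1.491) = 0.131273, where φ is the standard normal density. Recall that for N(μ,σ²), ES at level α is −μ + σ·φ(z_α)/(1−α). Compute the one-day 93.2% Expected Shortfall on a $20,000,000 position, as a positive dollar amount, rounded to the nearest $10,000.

$1,390,000

Tail multiplier: φ(z)/(1−α) = 0.131273 / 0.068 = 1.930.
ES = −(-0.04%) + 3.575% × 1.930 = 6.940%.
On $20,000,000: 0.06940 × $20,000,000 = $1,388,000.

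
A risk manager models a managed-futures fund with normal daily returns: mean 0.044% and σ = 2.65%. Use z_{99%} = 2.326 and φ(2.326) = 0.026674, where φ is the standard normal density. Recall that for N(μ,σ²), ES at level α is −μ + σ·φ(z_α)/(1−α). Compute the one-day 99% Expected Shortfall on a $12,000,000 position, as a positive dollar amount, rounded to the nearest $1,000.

$843,000

Tail multiplier: φ(z)/(1−α) = 0.026674 / 0.01 = 2.667.
ES = −(0.044%) + 2.65% × 2.667 = 7.024%.
On $12,000,000: 0.07024 × $12,000,000 = $842,880.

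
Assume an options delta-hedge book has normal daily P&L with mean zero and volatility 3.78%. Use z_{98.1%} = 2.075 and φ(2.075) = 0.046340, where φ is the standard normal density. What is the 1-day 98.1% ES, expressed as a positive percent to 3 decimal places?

Tail multiplier: φ(z)/(1−α) = 0.046340 / 0.019 = 2.439.
ES = 3.78% × 2.439 = 9.219%.

9.219%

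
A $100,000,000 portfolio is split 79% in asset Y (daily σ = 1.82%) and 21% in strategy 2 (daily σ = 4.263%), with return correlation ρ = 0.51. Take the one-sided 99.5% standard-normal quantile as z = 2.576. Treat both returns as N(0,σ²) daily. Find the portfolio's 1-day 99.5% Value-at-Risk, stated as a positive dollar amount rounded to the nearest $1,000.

σ_p² = 0.79²·1.82² + 0.21²·4.263² + 2·0.51·0.79·0.21·1.82·4.263 = 4.1816 (%²).
σ_p = √4.1816 = 2.045%.
VaR = 2.576 × 2.045% = 5.268%; on $100,000,000 that is $5,268,000.

$5,268,000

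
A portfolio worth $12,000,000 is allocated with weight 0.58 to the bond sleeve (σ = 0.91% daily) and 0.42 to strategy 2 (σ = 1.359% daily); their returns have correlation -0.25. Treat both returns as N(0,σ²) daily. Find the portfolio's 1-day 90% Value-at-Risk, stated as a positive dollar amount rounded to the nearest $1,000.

$104,000

σ_p² = 0.58²·0.91² + 0.42²·1.359² + 2·-0.25·0.58·0.42·0.91·1.359 = 0.4537 (%²).
σ_p = √0.4537 = 0.674%.
At 90%, z = 1.282.
VaR = 1.282 × 0.674% = 0.864%; on $12,000,000 that is $103,680.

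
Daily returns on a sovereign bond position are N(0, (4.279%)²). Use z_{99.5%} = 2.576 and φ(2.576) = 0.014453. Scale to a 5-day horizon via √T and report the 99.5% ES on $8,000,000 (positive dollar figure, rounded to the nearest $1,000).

σ_{5d} = 4.279% × √5 = 9.568%.
ES multiplier = φ(z)/(1−α) = 0.014453/0.005 = 2.891.
ES = 9.568% × 2.891 = 27.661%; on $8,000,000: $2,212,880.

$2,213,000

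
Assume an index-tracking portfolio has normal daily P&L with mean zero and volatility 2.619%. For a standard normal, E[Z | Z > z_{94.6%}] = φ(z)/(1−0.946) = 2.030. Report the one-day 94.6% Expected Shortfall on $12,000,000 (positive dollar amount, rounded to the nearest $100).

$638,000

ES = 2.619% × 2.030 = 5.317%.
On $12,000,000: 0.05317 × $12,000,000 = $638,040.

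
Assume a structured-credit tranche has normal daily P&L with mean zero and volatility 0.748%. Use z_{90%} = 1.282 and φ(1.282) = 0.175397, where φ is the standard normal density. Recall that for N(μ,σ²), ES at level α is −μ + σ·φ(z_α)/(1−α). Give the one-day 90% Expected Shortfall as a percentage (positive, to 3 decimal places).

1.312%

Tail multiplier: φ(z)/(1−α) = 0.175397 / 0.1 = 1.754.
ES = 0.748% × 1.754 = 1.312%.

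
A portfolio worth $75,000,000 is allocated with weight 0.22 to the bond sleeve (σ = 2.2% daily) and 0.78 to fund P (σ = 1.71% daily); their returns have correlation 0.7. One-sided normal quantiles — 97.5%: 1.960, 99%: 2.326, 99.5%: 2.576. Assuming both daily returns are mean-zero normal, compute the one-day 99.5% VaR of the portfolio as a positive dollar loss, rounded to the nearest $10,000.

$3,300,000

σ_p² = 0.22²·2.2² + 0.78²·1.71² + 2·0.7·0.22·0.78·2.2·1.71 = 2.9171 (%²).
σ_p = √2.9171 = 1.708%.
VaR = 2.576 × 1.708% = 4.400%; on $75,000,000 that is $3,300,000.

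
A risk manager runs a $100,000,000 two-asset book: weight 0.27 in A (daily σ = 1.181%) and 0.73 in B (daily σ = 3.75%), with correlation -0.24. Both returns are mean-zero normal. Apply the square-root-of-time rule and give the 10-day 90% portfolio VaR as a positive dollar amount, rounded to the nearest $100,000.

σ_p = √(0.27²·1.181² + 0.73²·3.75² + 2·-0.24·0.27·0.73·1.181·3.75) = 2.679%.
σ_{10d} = 2.679% × √10 = 8.472%.
z(90%) = 1.282.
VaR = 1.282 × 8.472% = 10.861%; on $100,000,000 that is $10,861,000.

$10,900,000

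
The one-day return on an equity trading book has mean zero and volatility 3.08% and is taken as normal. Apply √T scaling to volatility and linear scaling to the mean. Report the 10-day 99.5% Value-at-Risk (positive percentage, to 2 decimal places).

25.09%

At 99.5%, z = 2.576.
σ_{10d} = 3.08% × √10 = 9.740%.
VaR = 2.576 × 9.740% = 25.090%.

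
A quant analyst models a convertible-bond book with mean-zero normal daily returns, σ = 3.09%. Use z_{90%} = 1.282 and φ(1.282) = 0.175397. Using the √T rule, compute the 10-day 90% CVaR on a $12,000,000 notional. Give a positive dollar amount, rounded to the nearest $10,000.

$2,060,000

σ_{10d} = 3.09% × √10 = 9.771%.
ES multiplier = φ(z)/(1−α) = 0.175397/0.1 = 1.754.
ES = 9.771% × 1.754 = 17.138%; on $12,000,000: $2,056,560.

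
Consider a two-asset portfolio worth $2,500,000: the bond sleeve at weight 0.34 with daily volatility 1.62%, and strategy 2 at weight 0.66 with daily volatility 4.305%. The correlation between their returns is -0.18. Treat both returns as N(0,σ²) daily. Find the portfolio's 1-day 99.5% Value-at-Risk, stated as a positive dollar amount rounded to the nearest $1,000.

$180,000

σ_p² = 0.34²·1.62² + 0.66²·4.305² + 2·-0.18·0.34·0.66·1.62·4.305 = 7.8130 (%²).
σ_p = √7.8130 = 2.795%.
At 99.5%, z = 2.576.
VaR = 2.576 × 2.795% = 7.200%; on $2,500,000 that is $180,000.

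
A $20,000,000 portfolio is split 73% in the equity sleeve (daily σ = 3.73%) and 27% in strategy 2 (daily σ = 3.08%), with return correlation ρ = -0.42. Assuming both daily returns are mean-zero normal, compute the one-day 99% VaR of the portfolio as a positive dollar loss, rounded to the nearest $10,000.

σ_p² = 0.73²·3.73² + 0.27²·3.08² + 2·-0.42·0.73·0.27·3.73·3.08 = 6.2037 (%²).
σ_p = √6.2037 = 2.491%.
At 99%, z = 2.326.
VaR = 2.326 × 2.491% = 5.794%; on $20,000,000 that is $1,158,800.

$1,160,000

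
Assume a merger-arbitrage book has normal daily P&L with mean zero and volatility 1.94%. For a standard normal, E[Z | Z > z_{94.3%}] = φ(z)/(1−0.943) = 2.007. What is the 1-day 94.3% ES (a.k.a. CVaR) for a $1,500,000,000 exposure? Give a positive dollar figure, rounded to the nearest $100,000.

ES = 1.94% × 2.007 = 3.894%.
On $1,500,000,000: 0.03894 × $1,500,000,000 = $58,410,000.

$58,400,000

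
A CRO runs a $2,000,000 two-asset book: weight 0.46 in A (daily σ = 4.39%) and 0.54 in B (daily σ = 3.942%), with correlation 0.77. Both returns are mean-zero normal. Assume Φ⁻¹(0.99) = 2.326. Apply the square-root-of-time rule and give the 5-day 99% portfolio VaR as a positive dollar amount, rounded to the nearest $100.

σ_p = √(0.46²·4.39² + 0.54²·3.942² + 2·0.77·0.46·0.54·4.39·3.942) = 3.902%.
σ_{5d} = 3.902% × √5 = 8.725%.
VaR = 2.326 × 8.725% = 20.294%; on $2,000,000 that is $405,880.

$405,900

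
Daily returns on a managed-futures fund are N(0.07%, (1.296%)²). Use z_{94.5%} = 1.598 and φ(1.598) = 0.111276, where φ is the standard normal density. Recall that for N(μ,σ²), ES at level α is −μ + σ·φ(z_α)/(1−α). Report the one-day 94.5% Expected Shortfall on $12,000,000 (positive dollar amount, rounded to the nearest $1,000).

$306,000

Tail multiplier: φ(z)/(1−α) = 0.111276 / 0.055 = 2.023.
ES = −(0.07%) + 1.296% × 2.023 = 2.552%.
On $12,000,000: 0.02552 × $12,000,000 = $306,240.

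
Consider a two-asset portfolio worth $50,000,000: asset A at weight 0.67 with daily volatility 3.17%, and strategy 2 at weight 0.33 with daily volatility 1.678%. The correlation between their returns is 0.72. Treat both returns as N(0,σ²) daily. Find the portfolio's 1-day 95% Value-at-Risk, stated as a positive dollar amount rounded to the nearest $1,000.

$2,099,000

σ_p² = 0.67²·3.17² + 0.33²·1.678² + 2·0.72·0.67·0.33·3.17·1.678 = 6.5111 (%²).
σ_p = √6.5111 = 2.552%.
At 95%, z = 1.645.
VaR = 1.645 × 2.552% = 4.198%; on $50,000,000 that is $2,099,000.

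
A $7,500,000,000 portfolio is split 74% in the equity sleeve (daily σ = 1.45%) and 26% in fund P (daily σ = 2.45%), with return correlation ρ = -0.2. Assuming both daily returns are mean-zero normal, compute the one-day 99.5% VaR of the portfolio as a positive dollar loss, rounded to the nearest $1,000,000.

$219,000,000

σ_p² = 0.74²·1.45² + 0.26²·2.45² + 2·-0.2·0.74·0.26·1.45·2.45 = 1.2837 (%²).
σ_p = √1.2837 = 1.133%.
At 99.5%, z = 2.576.
VaR = 2.576 × 1.133% = 2.919%; on $7,500,000,000 that is $218,925,000.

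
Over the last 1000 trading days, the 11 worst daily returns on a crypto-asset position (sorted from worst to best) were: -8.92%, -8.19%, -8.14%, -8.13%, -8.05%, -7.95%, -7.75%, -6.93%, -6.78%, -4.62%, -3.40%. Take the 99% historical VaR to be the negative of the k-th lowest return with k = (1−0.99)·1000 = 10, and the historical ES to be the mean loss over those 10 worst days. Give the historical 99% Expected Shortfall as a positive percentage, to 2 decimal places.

The 10 worst returns sum to -75.46%.
ES = −(-75.46%) / 10 = 7.546% ≈ 7.55%.

7.55%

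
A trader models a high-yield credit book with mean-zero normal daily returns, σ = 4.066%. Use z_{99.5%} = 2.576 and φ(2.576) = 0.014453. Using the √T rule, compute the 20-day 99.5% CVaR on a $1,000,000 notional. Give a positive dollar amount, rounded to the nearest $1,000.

$526,000

σ_{20d} = 4.066% × √20 = 18.184%.
ES multiplier = φ(z)/(1−α) = 0.014453/0.005 = 2.891.
ES = 18.184% × 2.891 = 52.570%; on $1,000,000: $525,700.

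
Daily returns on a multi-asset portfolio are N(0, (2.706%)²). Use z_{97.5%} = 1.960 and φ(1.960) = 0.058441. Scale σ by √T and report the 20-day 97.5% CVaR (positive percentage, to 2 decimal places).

σ_{20d} = 2.706% × √20 = 12.102%.
ES multiplier = φ(z)/(1−α) = 0.058441/0.025 = 2.338.
ES = 12.102% × 2.338 = 28.294%.

28.29%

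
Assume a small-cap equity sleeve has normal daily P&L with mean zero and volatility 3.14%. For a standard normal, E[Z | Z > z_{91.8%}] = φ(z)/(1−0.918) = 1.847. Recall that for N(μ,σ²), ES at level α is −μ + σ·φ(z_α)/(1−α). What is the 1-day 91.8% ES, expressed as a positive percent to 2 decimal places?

5.80%

ES = 3.14% × 1.847 = 5.800%.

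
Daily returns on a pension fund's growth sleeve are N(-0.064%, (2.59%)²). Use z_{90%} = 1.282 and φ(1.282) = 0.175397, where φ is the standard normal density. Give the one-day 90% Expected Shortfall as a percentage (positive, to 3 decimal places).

Tail multiplier: φ(z)/(1−α) = 0.175397 / 0.1 = 1.754.
ES = −(-0.064%) + 2.59% × 1.754 = 4.607%.

4.607%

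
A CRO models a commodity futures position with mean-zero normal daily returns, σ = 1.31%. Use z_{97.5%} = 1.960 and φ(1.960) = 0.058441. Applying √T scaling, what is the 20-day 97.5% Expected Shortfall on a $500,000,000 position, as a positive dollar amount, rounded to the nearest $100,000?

σ_{20d} = 1.31% × √20 = 5.858%.
ES multiplier = φ(z)/(1−α) = 0.058441/0.025 = 2.338.
ES = 5.858% × 2.338 = 13.696%; on $500,000,000: $68,480,000.

$68,500,000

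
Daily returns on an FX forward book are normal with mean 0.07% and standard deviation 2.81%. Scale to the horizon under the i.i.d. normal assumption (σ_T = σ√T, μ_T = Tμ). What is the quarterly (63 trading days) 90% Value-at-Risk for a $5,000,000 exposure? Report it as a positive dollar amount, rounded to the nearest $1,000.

At 90%, z = 1.282.
σ_{63d} = 2.81% × √63 = 22.304%; μ_{63d} = 63 × 0.07% = 4.410%.
VaR = −(4.410%) + 1.282 × 22.304% = 24.184%.
On $5,000,000: 0.24184 × $5,000,000 = $1,209,200.

$1,209,000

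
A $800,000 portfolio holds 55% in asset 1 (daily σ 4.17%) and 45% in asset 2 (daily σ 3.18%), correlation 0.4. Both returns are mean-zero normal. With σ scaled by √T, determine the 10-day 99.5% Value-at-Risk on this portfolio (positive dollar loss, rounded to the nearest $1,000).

$205,000

σ_p = √(0.55²·4.17² + 0.45²·3.18² + 2·0.4·0.55·0.45·4.17·3.18) = 3.152%.
σ_{10d} = 3.152% × √10 = 9.967%.
z(99.5%) = 2.576.
VaR = 2.576 × 9.967% = 25.675%; on $800,000 that is $205,400.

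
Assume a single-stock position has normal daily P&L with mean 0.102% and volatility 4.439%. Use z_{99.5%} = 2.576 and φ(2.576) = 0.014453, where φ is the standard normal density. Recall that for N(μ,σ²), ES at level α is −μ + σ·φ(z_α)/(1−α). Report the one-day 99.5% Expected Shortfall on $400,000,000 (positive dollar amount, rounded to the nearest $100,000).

Tail multiplier: φ(z)/(1−α) = 0.014453 / 0.005 = 2.891.
ES = −(0.102%) + 4.439% × 2.891 = 12.731%.
On $400,000,000: 0.12731 × $400,000,000 = $50,924,000.

$50,900,000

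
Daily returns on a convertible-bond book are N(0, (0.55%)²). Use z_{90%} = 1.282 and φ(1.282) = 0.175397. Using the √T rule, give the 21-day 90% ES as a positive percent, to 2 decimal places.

4.42%

σ_{21d} = 0.55% × √21 = 2.520%.
ES multiplier = φ(z)/(1−α) = 0.175397/0.1 = 1.754.
ES = 2.520% × 1.754 = 4.420%.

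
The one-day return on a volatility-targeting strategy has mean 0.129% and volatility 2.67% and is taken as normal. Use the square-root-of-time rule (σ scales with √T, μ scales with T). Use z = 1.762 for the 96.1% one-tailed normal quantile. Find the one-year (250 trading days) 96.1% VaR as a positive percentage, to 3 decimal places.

σ_{250d} = 2.67% × √250 = 42.216%; μ_{250d} = 250 × 0.129% = 32.250%.
VaR = −(32.250%) + 1.762 × 42.216% = 42.135%.

42.135%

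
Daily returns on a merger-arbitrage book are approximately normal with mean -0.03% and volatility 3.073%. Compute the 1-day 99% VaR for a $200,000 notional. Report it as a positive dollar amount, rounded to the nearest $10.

At 99% one-sided, z = 2.326.
VaR = −μ + z·σ = −(-0.03%) + 2.326 × 3.073% = 7.178%.
On $200,000: 0.07178 × $200,000 = $14,356.

$14,360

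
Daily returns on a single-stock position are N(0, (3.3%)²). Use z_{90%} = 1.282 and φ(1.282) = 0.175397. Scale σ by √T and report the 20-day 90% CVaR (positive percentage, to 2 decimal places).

25.89%

σ_{20d} = 3.3% × √20 = 14.758%.
ES multiplier = φ(z)/(1−α) = 0.175397/0.1 = 1.754.
ES = 14.758% × 1.754 = 25.886%.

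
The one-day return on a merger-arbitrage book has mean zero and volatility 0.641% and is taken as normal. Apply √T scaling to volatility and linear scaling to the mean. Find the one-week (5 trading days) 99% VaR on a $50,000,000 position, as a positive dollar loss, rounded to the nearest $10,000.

At 99%, z = 2.326.
σ_{5d} = 0.641% × √5 = 1.433%.
VaR = 2.326 × 1.433% = 3.333%.
On $50,000,000: 0.03333 × $50,000,000 = $1,666,500.

$1,670,000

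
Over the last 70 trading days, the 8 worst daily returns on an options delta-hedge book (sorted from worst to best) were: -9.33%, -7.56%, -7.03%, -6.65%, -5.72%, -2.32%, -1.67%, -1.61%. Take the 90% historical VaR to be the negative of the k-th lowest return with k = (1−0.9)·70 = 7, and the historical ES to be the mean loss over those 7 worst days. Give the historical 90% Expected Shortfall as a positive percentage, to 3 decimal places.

The 7 worst returns sum to -40.28%.
ES = −(-40.28%) / 7 = 5.7542…% ≈ 5.754%.

5.754%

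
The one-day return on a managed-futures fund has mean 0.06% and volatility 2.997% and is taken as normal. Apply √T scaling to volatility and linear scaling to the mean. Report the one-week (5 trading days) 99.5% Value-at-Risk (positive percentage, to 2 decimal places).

At 99.5%, z = 2.576.
σ_{5d} = 2.997% × √5 = 6.701%; μ_{5d} = 5 × 0.06% = 0.300%.
VaR = −(0.300%) + 2.576 × 6.701% = 16.962%.

16.96%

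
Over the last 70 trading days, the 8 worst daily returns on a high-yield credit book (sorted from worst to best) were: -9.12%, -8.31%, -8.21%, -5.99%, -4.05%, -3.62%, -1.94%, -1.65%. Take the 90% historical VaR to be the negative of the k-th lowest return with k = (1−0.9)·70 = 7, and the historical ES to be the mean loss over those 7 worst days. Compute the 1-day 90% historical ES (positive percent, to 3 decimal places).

The 7 worst returns sum to -41.24%.
ES = −(-41.24%) / 7 = 5.8914…% ≈ 5.891%.

5.891%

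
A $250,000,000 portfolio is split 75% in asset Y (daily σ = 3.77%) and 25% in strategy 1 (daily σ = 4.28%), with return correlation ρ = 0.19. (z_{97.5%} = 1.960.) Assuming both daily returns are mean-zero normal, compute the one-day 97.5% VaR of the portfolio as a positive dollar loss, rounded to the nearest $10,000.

σ_p² = 0.75²·3.77² + 0.25²·4.28² + 2·0.19·0.75·0.25·3.77·4.28 = 10.2893 (%²).
σ_p = √10.2893 = 3.208%.
VaR = 1.960 × 3.208% = 6.288%; on $250,000,000 that is $15,720,000.

$15,720,000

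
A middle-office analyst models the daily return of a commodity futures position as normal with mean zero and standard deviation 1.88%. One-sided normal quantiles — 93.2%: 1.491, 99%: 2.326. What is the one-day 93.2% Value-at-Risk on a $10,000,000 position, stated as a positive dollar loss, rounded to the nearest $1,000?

$280,000

VaR = z·σ = 1.491 × 1.88% = 2.803%.
On $10,000,000: 0.02803 × $10,000,000 = $280,300.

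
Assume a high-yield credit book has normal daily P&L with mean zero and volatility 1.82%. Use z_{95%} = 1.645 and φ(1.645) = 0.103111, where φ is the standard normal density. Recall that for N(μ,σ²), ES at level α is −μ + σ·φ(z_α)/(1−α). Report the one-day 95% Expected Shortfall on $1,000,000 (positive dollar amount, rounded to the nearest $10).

Tail multiplier: φ(z)/(1−α) = 0.103111 / 0.05 = 2.062.
ES = 1.82% × 2.062 = 3.753%.
On $1,000,000: 0.03753 × $1,000,000 = $37,530.

$37,530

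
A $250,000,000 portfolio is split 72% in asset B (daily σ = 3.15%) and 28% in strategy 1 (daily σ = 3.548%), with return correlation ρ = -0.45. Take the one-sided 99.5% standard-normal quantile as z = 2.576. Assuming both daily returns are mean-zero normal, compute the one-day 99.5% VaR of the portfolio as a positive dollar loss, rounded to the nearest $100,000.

σ_p² = 0.72²·3.15² + 0.28²·3.548² + 2·-0.45·0.72·0.28·3.15·3.548 = 4.1029 (%²).
σ_p = √4.1029 = 2.026%.
VaR = 2.576 × 2.026% = 5.219%; on $250,000,000 that is $13,047,500.

$13,000,000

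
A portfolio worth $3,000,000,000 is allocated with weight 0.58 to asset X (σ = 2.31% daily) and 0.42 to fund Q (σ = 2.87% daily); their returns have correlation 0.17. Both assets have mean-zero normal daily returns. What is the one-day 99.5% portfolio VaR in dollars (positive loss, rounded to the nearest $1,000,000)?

σ_p² = 0.58²·2.31² + 0.42²·2.87² + 2·0.17·0.58·0.42·2.31·2.87 = 3.7972 (%²).
σ_p = √3.7972 = 1.949%.
At 99.5%, z = 2.576.
VaR = 2.576 × 1.949% = 5.021%; on $3,000,000,000 that is $150,630,000.

$151,000,000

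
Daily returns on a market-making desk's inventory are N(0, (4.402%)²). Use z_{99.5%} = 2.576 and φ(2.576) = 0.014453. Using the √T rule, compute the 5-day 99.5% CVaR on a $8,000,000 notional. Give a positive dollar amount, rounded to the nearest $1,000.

σ_{5d} = 4.402% × √5 = 9.843%.
ES multiplier = φ(z)/(1−α) = 0.014453/0.005 = 2.891.
ES = 9.843% × 2.891 = 28.456%; on $8,000,000: $2,276,480.

$2,276,000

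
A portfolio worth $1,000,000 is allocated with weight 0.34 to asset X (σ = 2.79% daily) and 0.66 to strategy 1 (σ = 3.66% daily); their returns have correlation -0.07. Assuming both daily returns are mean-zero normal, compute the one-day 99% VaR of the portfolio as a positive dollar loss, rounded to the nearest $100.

$58,900

σ_p² = 0.34²·2.79² + 0.66²·3.66² + 2·-0.07·0.34·0.66·2.79·3.66 = 6.4142 (%²).
σ_p = √6.4142 = 2.533%.
At 99%, z = 2.326.
VaR = 2.326 × 2.533% = 5.892%; on $1,000,000 that is $58,920.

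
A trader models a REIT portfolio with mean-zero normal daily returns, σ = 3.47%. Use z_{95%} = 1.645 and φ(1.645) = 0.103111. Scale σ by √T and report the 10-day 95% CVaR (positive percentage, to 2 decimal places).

22.63%

σ_{10d} = 3.47% × √10 = 10.973%.
ES multiplier = φ(z)/(1−α) = 0.103111/0.05 = 2.062.
ES = 10.973% × 2.062 = 22.626%.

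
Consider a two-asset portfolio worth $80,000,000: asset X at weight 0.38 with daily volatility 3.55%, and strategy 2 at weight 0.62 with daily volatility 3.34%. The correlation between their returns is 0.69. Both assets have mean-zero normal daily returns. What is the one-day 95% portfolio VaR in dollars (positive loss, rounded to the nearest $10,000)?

σ_p² = 0.38²·3.55² + 0.62²·3.34² + 2·0.69·0.38·0.62·3.55·3.34 = 9.9631 (%²).
σ_p = √9.9631 = 3.156%.
At 95%, z = 1.645.
VaR = 1.645 × 3.156% = 5.192%; on $80,000,000 that is $4,153,600.

$4,150,000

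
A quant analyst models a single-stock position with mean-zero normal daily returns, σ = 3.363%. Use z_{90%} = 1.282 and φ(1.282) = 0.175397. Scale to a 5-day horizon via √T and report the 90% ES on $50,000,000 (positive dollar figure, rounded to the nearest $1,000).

$6,595,000

σ_{5d} = 3.363% × √5 = 7.520%.
ES multiplier = φ(z)/(1−α) = 0.175397/0.1 = 1.754.
ES = 7.520% × 1.754 = 13.190%; on $50,000,000: $6,595,000.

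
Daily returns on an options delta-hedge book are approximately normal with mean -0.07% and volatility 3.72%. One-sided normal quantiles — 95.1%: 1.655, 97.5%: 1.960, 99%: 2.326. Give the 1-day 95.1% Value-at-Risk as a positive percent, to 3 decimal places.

6.227%

VaR = −μ + z·σ = −(-0.07%) + 1.655 × 3.72% = 6.227%.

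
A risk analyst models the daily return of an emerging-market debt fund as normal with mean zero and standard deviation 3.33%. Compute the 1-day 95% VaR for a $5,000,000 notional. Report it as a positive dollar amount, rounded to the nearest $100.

$273,900

At 95% one-sided, z = 1.645.
VaR = z·σ = 1.645 × 3.33% = 5.478%.
On $5,000,000: 0.05478 × $5,000,000 = $273,900.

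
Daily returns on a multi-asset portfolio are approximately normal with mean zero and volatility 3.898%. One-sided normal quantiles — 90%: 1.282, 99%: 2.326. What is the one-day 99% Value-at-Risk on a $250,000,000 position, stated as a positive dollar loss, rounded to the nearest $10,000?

VaR = z·σ = 2.326 × 3.898% = 9.067%.
On $250,000,000: 0.09067 × $250,000,000 = $22,667,500.

$22,670,000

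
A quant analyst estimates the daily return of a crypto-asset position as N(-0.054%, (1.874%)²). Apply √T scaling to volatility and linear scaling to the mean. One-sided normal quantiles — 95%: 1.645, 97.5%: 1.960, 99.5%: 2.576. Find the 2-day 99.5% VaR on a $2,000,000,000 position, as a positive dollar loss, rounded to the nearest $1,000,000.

$139,000,000

σ_{2d} = 1.874% × √2 = 2.650%; μ_{2d} = 2 × -0.054% = -0.108%.
VaR = −(-0.108%) + 2.576 × 2.650% = 6.934%.
On $2,000,000,000: 0.06934 × $2,000,000,000 = $138,680,000.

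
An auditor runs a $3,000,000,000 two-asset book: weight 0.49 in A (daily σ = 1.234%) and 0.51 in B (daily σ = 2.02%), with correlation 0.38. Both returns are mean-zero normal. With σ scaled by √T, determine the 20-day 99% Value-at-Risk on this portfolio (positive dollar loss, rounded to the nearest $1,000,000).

$430,000,000

σ_p = √(0.49²·1.234² + 0.51²·2.02² + 2·0.38·0.49·0.51·1.234·2.02) = 1.379%.
σ_{20d} = 1.379% × √20 = 6.167%.
z(99%) = 2.326.
VaR = 2.326 × 6.167% = 14.344%; on $3,000,000,000 that is $430,320,000.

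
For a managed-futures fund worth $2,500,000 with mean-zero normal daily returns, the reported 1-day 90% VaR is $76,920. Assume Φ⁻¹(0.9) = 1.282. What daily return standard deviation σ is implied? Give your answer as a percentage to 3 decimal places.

2.400%

VaR as a fraction: $76,920 / $2,500,000 = 3.077%.
σ = VaR / z = 3.077% / 1.282 = 2.400%.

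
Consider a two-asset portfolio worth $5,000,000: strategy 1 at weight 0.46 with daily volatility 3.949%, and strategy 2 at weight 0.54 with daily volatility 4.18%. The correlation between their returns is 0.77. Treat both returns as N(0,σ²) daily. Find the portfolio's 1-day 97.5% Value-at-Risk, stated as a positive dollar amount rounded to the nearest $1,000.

σ_p² = 0.46²·3.949² + 0.54²·4.18² + 2·0.77·0.46·0.54·3.949·4.18 = 14.7092 (%²).
σ_p = √14.7092 = 3.835%.
At 97.5%, z = 1.960.
VaR = 1.960 × 3.835% = 7.517%; on $5,000,000 that is $375,850.

$376,000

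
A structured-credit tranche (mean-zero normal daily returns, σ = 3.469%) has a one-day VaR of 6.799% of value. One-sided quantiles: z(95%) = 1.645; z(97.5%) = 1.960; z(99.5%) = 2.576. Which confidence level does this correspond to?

97.5%

Implied z = VaR/σ = 6.799 / 3.469 = 1.960.
This matches z(97.5%) = 1.960.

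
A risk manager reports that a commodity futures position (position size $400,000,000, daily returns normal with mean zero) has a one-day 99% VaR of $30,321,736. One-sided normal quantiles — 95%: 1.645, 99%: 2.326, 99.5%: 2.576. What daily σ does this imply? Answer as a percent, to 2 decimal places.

3.26%

VaR as a fraction: $30,321,736 / $400,000,000 = 7.580%.
σ = VaR / z = 7.580% / 2.326 = 3.259%.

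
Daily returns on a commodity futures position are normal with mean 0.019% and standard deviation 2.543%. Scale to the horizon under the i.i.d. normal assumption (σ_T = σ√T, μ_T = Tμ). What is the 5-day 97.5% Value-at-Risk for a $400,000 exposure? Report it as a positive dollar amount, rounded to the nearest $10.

At 97.5%, z = 1.960.
σ_{5d} = 2.543% × √5 = 5.686%; μ_{5d} = 5 × 0.019% = 0.095%.
VaR = −(0.095%) + 1.960 × 5.686% = 11.050%.
On $400,000: 0.11050 × $400,000 = $44,200.

$44,200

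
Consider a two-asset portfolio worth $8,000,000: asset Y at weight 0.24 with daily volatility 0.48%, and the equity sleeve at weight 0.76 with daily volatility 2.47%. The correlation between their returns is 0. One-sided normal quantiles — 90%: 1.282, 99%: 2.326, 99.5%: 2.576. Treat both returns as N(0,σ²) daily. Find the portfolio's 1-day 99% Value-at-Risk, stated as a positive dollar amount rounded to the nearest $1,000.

σ_p² = 0.24²·0.48² + 0.76²·2.47² + 2·0·0.24·0.76·0.48·2.47 = 3.5372 (%²).
σ_p = √3.5372 = 1.881%.
VaR = 2.326 × 1.881% = 4.375%; on $8,000,000 that is $350,000.

$350,000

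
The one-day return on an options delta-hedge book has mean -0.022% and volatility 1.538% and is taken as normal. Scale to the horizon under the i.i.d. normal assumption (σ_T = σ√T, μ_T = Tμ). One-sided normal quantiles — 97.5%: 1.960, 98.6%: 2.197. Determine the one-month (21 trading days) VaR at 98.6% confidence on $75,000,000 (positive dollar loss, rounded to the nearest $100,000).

$12,000,000

σ_{21d} = 1.538% × √21 = 7.048%; μ_{21d} = 21 × -0.022% = -0.462%.
VaR = −(-0.462%) + 2.197 × 7.048% = 15.946%.
On $75,000,000: 0.15946 × $75,000,000 = $11,959,500.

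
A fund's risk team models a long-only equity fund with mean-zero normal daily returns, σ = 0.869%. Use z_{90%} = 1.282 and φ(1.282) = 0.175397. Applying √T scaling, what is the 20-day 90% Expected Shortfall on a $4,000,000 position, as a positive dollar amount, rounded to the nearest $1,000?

$273,000

σ_{20d} = 0.869% × √20 = 3.886%.
ES multiplier = φ(z)/(1−α) = 0.175397/0.1 = 1.754.
ES = 3.886% × 1.754 = 6.816%; on $4,000,000: $272,640.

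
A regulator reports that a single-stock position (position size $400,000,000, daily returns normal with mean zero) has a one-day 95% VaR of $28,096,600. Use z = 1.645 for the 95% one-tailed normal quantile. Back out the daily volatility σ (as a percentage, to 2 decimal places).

VaR as a fraction: $28,096,600 / $400,000,000 = 7.024%.
σ = VaR / z = 7.024% / 1.645 = 4.270%.

4.27%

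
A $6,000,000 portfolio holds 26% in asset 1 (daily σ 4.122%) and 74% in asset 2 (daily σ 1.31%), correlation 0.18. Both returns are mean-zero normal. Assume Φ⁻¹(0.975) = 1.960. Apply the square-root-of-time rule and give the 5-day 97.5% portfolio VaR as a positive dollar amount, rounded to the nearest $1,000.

σ_p = √(0.26²·4.122² + 0.74²·1.31² + 2·0.18·0.26·0.74·4.122·1.31) = 1.569%.
σ_{5d} = 1.569% × √5 = 3.508%.
VaR = 1.960 × 3.508% = 6.876%; on $6,000,000 that is $412,560.

$413,000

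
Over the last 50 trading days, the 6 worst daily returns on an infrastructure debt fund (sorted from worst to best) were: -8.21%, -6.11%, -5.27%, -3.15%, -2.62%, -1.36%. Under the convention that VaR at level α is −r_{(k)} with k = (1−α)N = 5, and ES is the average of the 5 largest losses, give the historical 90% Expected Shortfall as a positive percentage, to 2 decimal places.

The 5 worst returns sum to -25.36%.
ES = −(-25.36%) / 5 = 5.072% ≈ 5.07%.

5.07%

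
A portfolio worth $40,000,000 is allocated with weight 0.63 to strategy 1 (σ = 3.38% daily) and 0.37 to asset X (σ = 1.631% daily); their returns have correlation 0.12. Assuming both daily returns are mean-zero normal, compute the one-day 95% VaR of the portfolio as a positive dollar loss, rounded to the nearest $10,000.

$1,500,000

σ_p² = 0.63²·3.38² + 0.37²·1.631² + 2·0.12·0.63·0.37·3.38·1.631 = 5.2069 (%²).
σ_p = √5.2069 = 2.282%.
At 95%, z = 1.645.
VaR = 1.645 × 2.282% = 3.754%; on $40,000,000 that is $1,501,600.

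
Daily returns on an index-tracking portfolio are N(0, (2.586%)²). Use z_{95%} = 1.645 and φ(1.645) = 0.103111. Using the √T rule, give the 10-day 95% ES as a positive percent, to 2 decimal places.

16.86%

σ_{10d} = 2.586% × √10 = 8.178%.
ES multiplier = φ(z)/(1−α) = 0.103111/0.05 = 2.062.
ES = 8.178% × 2.062 = 16.863%.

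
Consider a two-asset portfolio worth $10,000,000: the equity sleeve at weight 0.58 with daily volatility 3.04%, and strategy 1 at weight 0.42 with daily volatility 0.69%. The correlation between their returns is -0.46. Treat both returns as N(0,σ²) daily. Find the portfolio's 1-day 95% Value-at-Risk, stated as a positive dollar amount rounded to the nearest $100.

$271,400

σ_p² = 0.58²·3.04² + 0.42²·0.69² + 2·-0.46·0.58·0.42·3.04·0.69 = 2.7228 (%²).
σ_p = √2.7228 = 1.650%.
At 95%, z = 1.645.
VaR = 1.645 × 1.650% = 2.714%; on $10,000,000 that is $271,400.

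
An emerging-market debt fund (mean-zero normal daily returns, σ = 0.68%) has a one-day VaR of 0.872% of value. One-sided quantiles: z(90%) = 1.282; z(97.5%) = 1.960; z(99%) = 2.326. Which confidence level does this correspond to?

90%

Implied z = VaR/σ = 0.872 / 0.68 = 1.282.
This matches z(90%) = 1.282.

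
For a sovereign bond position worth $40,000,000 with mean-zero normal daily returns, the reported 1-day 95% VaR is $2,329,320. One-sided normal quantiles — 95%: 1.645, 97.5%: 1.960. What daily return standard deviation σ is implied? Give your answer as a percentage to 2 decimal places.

3.54%

VaR as a fraction: $2,329,320 / $40,000,000 = 5.823%.
σ = VaR / z = 5.823% / 1.645 = 3.540%.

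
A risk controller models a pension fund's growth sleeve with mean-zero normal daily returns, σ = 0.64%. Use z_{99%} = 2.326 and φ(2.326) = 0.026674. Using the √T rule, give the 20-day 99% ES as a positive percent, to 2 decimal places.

σ_{20d} = 0.64% × √20 = 2.862%.
ES multiplier = φ(z)/(1−α) = 0.026674/0.01 = 2.667.
ES = 2.862% × 2.667 = 7.633%.

7.63%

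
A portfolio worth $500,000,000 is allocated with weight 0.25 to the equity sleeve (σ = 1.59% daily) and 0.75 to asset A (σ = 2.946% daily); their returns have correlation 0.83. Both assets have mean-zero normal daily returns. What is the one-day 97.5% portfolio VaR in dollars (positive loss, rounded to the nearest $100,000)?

$25,000,000

σ_p² = 0.25²·1.59² + 0.75²·2.946² + 2·0.83·0.25·0.75·1.59·2.946 = 6.4978 (%²).
σ_p = √6.4978 = 2.549%.
At 97.5%, z = 1.960.
VaR = 1.960 × 2.549% = 4.996%; on $500,000,000 that is $24,980,000.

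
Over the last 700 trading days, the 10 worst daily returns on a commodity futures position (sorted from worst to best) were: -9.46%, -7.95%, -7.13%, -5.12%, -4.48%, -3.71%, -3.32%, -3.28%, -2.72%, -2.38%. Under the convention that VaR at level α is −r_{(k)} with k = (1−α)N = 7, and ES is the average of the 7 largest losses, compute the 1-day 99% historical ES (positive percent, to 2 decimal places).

5.88%

The 7 worst returns sum to -41.17%.
ES = −(-41.17%) / 7 = 5.8814…% ≈ 5.88%.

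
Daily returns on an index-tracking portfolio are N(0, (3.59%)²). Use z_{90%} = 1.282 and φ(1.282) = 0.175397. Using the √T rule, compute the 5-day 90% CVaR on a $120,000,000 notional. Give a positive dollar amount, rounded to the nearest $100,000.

σ_{5d} = 3.59% × √5 = 8.027%.
ES multiplier = φ(z)/(1−α) = 0.175397/0.1 = 1.754.
ES = 8.027% × 1.754 = 14.079%; on $120,000,000: $16,894,800.

$16,900,000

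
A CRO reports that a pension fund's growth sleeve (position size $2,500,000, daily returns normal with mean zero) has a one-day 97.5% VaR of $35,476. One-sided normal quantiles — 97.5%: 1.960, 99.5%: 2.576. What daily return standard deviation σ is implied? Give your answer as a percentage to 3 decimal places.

VaR as a fraction: $35,476 / $2,500,000 = 1.419%.
σ = VaR / z = 1.419% / 1.960 = 0.724%.

0.724%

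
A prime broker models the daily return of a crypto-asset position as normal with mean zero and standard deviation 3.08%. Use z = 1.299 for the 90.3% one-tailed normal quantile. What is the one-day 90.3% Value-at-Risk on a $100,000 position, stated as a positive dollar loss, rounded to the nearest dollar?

VaR = z·σ = 1.299 × 3.08% = 4.001%.
On $100,000: 0.04001 × $100,000 = $4,001.

$4,001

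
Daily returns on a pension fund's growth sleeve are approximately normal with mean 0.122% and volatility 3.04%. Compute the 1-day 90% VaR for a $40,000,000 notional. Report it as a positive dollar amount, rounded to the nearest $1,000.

$1,510,000

At 90% one-sided, z = 1.282.
VaR = −μ + z·σ = −(0.122%) + 1.282 × 3.04% = 3.775%.
On $40,000,000: 0.03775 × $40,000,000 = $1,510,000.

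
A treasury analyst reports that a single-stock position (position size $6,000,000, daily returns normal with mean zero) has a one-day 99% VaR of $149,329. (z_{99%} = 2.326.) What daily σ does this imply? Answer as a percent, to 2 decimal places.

1.07%

VaR as a fraction: $149,329 / $6,000,000 = 2.489%.
σ = VaR / z = 2.489% / 2.326 = 1.070%.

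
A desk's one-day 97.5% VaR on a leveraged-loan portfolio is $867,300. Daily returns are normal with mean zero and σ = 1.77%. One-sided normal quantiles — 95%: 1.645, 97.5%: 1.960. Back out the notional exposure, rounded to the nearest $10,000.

VaR as a fraction of value: z·σ = 1.960 × 1.77% = 3.4692%.
Position = $867,300 / 0.034692 = $25,000,000.

$25,000,000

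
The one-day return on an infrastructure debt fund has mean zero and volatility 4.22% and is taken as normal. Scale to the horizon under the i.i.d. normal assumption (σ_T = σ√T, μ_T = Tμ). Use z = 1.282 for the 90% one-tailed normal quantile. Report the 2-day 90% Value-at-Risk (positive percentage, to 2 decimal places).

σ_{2d} = 4.22% × √2 = 5.968%.
VaR = 1.282 × 5.968% = 7.651%.

7.65%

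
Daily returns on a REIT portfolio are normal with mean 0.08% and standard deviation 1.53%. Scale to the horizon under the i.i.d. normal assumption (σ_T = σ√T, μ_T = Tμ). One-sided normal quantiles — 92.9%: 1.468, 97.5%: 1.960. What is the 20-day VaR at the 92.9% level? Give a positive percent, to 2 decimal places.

σ_{20d} = 1.53% × √20 = 6.842%; μ_{20d} = 20 × 0.08% = 1.600%.
VaR = −(1.600%) + 1.468 × 6.842% = 8.444%.

8.44%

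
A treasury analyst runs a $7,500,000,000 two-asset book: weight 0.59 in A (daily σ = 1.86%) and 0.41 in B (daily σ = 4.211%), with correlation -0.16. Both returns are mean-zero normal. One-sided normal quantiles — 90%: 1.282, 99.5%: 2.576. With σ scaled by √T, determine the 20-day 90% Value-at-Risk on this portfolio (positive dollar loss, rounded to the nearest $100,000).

σ_p = √(0.59²·1.86² + 0.41²·4.211² + 2·-0.16·0.59·0.41·1.86·4.211) = 1.892%.
σ_{20d} = 1.892% × √20 = 8.461%.
VaR = 1.282 × 8.461% = 10.847%; on $7,500,000,000 that is $813,525,000.

$813,500,000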